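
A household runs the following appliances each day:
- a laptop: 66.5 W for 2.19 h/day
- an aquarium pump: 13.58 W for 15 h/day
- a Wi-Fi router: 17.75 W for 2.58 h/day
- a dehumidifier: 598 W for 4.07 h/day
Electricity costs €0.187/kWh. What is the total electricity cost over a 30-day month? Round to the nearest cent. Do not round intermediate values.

€15.87

laptop: 66.5 W × 2.19 h × 30 d = 4,369 Wh = 4.369 kWh
aquarium pump: 13.58 W × 15 h × 30 d = 6,111 Wh = 6.111 kWh
Wi-Fi router: 17.75 W × 2.58 h × 30 d = 1,374 Wh = 1.374 kWh
dehumidifier: 598 W × 4.07 h × 30 d = 73,016 Wh = 73.02 kWh
Total energy = 4.369 + 6.111 + 1.374 + 73.02 = 84.87 kWh
Cost = 84.87 kWh × €0.187 = €15.87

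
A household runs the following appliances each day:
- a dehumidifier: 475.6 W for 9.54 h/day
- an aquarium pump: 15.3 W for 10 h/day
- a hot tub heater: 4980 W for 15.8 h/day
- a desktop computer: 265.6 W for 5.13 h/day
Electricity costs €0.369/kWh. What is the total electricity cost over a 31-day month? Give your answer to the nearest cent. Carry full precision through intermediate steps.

€969.30

dehumidifier: 475.6 W × 9.54 h × 31 d = 140,654 Wh = 140.7 kWh
aquarium pump: 15.3 W × 10 h × 31 d = 4,743 Wh = 4.743 kWh
hot tub heater: 4980 W × 15.8 h × 31 d = 2,439,204 Wh = 2,439 kWh
desktop computer: 265.6 W × 5.13 h × 31 d = 42,238 Wh = 42.24 kWh
Total energy = 140.7 + 4.743 + 2,439 + 42.24 = 2,627 kWh
Cost = 2,627 kWh × €0.369 = €969.30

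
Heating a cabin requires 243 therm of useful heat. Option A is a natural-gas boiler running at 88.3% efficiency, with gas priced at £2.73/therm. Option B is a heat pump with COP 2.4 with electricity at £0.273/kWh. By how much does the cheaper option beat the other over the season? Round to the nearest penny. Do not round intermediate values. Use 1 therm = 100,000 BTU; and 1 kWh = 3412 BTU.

£58.83

Heat load = 243 therm × 100,000 = 24,300,000 BTU
Gas: input = 24,300,000 / 0.883 = 27,519,819 BTU = 275.2 therm → 275.2 × £2.73 = £751.29
Heat pump: 24,300,000 BTU / 3412 = 7,122 kWh heat; / 2.4 = 2,967 kWh in → × £0.273 = £810.12
Difference = |£751.29 − £810.12| = £58.83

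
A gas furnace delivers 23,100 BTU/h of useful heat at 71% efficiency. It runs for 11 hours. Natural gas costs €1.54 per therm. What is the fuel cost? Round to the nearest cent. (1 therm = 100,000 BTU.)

€5.51

Heat delivered = 23,100 BTU/h × 11 h = 254,100 BTU
Gas input = 254,100 / 0.710 = 357,887 BTU
= 357,887 / 100,000 = 3.579 therm
Cost = 3.579 × €1.54/therm = €5.51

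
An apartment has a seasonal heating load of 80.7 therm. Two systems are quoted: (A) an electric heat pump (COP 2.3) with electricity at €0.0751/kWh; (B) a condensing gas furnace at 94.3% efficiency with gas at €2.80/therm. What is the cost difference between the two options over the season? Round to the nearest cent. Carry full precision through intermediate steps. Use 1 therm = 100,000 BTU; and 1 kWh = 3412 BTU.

Heat load = 80.7 therm × 100,000 = 8,070,000 BTU
Gas: input = 8,070,000 / 0.943 = 8,557,794 BTU = 85.58 therm → 85.58 × €2.80 = €239.62
Heat pump: 8,070,000 BTU / 3412 = 2,365 kWh heat; / 2.3 = 1,028 kWh in → × €0.0751 = €77.23
Difference = |€239.62 − €77.23| = €162.39

€162.39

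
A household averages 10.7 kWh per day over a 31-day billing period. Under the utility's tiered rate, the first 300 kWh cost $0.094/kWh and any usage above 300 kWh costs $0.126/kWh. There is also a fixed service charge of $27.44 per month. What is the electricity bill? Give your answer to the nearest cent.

$59.63

Usage = 10.7 kWh/day × 31 days = 331.7 kWh
First 300 kWh × $0.094 = $28.20
Remaining 31.7 kWh × $0.126 = $3.99
Energy charge = $32.19; + service $27.44 = $59.63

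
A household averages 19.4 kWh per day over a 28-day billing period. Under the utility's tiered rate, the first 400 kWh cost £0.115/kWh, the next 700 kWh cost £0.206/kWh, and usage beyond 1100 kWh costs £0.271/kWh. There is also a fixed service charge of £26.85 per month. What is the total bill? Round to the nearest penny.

Usage = 19.4 kWh/day × 28 days = 543.2 kWh
First 400 kWh × £0.115 = £46.00
Next 143.2 kWh × £0.206 = £29.50
Remaining tier: 0 kWh (not reached)
Energy charge = £75.50; + service £26.85 = £102.35

£102.35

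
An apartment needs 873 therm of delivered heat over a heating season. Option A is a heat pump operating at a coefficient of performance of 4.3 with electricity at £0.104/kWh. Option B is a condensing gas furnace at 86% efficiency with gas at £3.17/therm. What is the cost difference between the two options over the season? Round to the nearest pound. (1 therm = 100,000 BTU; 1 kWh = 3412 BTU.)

£2599

Heat load = 873 therm × 100,000 = 87,300,000 BTU
Gas: input = 87,300,000 / 0.86 = 101,511,628 BTU = 1,015 therm → 1,015 × £3.17 = £3,217.92
Heat pump: 87,300,000 BTU / 3412 = 25,590 kWh heat; / 4.3 = 5,950 kWh in → × £0.104 = £618.83
Difference = |£3,217.92 − £618.83| = £2,599.09 ≈ £2599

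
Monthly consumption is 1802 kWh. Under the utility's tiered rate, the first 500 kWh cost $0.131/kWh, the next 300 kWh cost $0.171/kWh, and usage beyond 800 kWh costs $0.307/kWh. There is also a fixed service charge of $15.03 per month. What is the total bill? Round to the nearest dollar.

First 500 kWh × $0.131 = $65.50
Next 300 kWh × $0.171 = $51.30
Remaining 1002 kWh × $0.307 = $307.61
Energy charge = $424.41; + service $15.03 = $439.44 ≈ $439

$439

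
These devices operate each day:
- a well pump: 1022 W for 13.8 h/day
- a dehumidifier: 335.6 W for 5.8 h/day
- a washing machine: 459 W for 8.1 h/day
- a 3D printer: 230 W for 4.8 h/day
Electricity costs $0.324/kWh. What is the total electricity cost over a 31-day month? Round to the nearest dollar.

$210

well pump: 1022 W × 13.8 h × 31 d = 437,212 Wh = 437.2 kWh
dehumidifier: 335.6 W × 5.8 h × 31 d = 60,341 Wh = 60.34 kWh
washing machine: 459 W × 8.1 h × 31 d = 115,255 Wh = 115.3 kWh
3D printer: 230 W × 4.8 h × 31 d = 34,224 Wh = 34.22 kWh
Total energy = 437.2 + 60.34 + 115.3 + 34.22 = 647 kWh
Cost = 647 kWh × $0.324 = $209.64 ≈ $210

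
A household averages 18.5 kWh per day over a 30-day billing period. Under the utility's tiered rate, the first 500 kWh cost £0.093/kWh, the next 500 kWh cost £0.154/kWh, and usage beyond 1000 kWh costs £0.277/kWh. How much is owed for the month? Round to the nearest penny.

Usage = 18.5 kWh/day × 30 days = 555 kWh
First 500 kWh × £0.093 = £46.50
Next 55 kWh × £0.154 = £8.47
Remaining tier: 0 kWh (not reached)
Total = £54.97

£54.97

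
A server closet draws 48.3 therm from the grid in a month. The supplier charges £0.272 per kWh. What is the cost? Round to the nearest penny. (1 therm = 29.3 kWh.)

48.3 therm × (29.3 kWh/therm) = 1,415 kWh
Cost = 1,415 kWh × £0.272/kWh = £384.93

£384.93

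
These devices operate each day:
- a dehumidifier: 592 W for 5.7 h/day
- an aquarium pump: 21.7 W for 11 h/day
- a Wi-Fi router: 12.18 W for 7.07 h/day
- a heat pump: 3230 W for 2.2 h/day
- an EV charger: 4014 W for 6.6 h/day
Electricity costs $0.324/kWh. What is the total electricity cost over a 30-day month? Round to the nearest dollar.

$363

dehumidifier: 592 W × 5.7 h × 30 d = 101,232 Wh = 101.2 kWh
aquarium pump: 21.7 W × 11 h × 30 d = 7,161 Wh = 7.161 kWh
Wi-Fi router: 12.18 W × 7.07 h × 30 d = 2,583 Wh = 2.583 kWh
heat pump: 3230 W × 2.2 h × 30 d = 213,180 Wh = 213.2 kWh
EV charger: 4014 W × 6.6 h × 30 d = 794,772 Wh = 794.8 kWh
Total energy = 101.2 + 7.161 + 2.583 + 213.2 + 794.8 = 1,119 kWh
Cost = 1,119 kWh × $0.324 = $362.53 ≈ $363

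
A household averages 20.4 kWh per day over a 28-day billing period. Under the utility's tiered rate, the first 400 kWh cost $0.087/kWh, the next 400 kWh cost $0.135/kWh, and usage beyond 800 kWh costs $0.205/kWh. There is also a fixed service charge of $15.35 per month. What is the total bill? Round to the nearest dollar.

$73

Usage = 20.4 kWh/day × 28 days = 571.2 kWh
First 400 kWh × $0.087 = $34.80
Next 171.2 kWh × $0.135 = $23.11
Remaining tier: 0 kWh (not reached)
Energy charge = $57.91; + service $15.35 = $73.26 ≈ $73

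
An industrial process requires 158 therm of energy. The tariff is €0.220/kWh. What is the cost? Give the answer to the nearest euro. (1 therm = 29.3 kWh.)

158 therm × (29.3 kWh/therm) = 4,629 kWh
Cost = 4,629 kWh × €0.220/kWh = €1,018.47 ≈ €1018

€1018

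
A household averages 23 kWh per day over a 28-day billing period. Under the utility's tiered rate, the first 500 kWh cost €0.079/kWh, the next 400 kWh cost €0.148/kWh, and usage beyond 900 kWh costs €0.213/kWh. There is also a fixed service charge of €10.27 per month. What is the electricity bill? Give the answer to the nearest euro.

Usage = 23 kWh/day × 28 days = 644 kWh
First 500 kWh × €0.079 = €39.50
Next 144 kWh × €0.148 = €21.31
Remaining tier: 0 kWh (not reached)
Energy charge = €60.81; + service €10.27 = €71.08 ≈ €71

€71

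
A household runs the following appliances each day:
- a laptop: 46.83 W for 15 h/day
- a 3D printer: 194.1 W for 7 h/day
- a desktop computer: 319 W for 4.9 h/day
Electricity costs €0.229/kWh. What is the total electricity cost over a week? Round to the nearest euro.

laptop: 46.83 W × 15 h × 7 d = 4,917 Wh = 4.917 kWh
3D printer: 194.1 W × 7 h × 7 d = 9,511 Wh = 9.511 kWh
desktop computer: 319 W × 4.9 h × 7 d = 10,942 Wh = 10.94 kWh
Total energy = 4.917 + 9.511 + 10.94 = 25.37 kWh
Cost = 25.37 kWh × €0.229 = €5.81 ≈ €6

€6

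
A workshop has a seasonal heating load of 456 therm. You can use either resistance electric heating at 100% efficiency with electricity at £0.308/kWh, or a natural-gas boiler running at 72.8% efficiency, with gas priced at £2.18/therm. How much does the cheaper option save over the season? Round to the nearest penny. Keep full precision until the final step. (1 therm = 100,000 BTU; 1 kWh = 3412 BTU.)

£2750.80

Heat load = 456 therm × 100,000 = 45,600,000 BTU
Gas: input = 45,600,000 / 0.728 = 62,637,363 BTU = 626.4 therm → 626.4 × £2.18 = £1,365.49
Electric: 45,600,000 BTU / 3412 = 13,360 kWh → × £0.308 = £4,116.30
Difference = |£1,365.49 − £4,116.30| = £2,750.80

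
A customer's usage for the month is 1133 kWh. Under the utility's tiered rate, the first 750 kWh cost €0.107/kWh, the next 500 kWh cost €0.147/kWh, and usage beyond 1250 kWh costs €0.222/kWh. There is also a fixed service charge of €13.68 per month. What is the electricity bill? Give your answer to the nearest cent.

€150.23

First 750 kWh × €0.107 = €80.25
Next 383 kWh × €0.147 = €56.30
Remaining tier: 0 kWh (not reached)
Energy charge = €136.55; + service €13.68 = €150.23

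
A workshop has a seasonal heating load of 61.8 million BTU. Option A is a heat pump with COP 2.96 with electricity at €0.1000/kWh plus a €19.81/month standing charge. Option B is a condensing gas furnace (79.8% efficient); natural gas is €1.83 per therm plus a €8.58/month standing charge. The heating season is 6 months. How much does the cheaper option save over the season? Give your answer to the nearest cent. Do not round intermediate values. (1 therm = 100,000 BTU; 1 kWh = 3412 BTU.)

Heat load = 61.8 × 10⁶ BTU = 61,800,000 BTU
Gas: input = 61,800,000 / 0.798 = 77,443,609 BTU = 774.4 therm → 774.4 × €1.83 = €1,417.22; + 6 × €8.58 standing = €1,468.70
Heat pump: 61,800,000 BTU / 3412 = 18,110 kWh heat; / 2.96 = 6,119 kWh in → × €0.1000 = €611.91; + 6 × €19.81 standing = €730.77
Difference = |€1,468.70 − €730.77| = €737.93

€737.93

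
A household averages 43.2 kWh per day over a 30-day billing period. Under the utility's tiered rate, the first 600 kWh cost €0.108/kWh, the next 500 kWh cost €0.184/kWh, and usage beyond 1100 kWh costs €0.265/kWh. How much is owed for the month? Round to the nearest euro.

€209

Usage = 43.2 kWh/day × 30 days = 1296 kWh
First 600 kWh × €0.108 = €64.80
Next 500 kWh × €0.184 = €92.00
Remaining 196 kWh × €0.265 = €51.94
Total = €208.74 ≈ €209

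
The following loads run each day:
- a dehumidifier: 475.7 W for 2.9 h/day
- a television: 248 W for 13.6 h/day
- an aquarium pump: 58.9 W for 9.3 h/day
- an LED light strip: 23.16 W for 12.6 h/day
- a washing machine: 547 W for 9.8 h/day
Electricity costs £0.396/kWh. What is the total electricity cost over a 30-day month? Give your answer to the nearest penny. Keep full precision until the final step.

£130.12

dehumidifier: 475.7 W × 2.9 h × 30 d = 41,386 Wh = 41.39 kWh
television: 248 W × 13.6 h × 30 d = 101,184 Wh = 101.2 kWh
aquarium pump: 58.9 W × 9.3 h × 30 d = 16,433 Wh = 16.43 kWh
LED light strip: 23.16 W × 12.6 h × 30 d = 8,754 Wh = 8.754 kWh
washing machine: 547 W × 9.8 h × 30 d = 160,818 Wh = 160.8 kWh
Total energy = 41.39 + 101.2 + 16.43 + 8.754 + 160.8 = 328.6 kWh
Cost = 328.6 kWh × £0.396 = £130.12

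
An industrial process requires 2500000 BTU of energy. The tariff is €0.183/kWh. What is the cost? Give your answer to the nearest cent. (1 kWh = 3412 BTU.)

2500000 BTU × (0.00029308 kWh/BTU) = 732.7 kWh
Cost = 732.7 kWh × €0.183/kWh = €134.09

€134.09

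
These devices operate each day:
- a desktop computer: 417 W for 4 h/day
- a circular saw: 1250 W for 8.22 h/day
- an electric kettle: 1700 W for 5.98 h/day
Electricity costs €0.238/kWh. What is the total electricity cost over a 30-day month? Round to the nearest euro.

desktop computer: 417 W × 4 h × 30 d = 50,040 Wh = 50.04 kWh
circular saw: 1250 W × 8.22 h × 30 d = 308,250 Wh = 308.2 kWh
electric kettle: 1700 W × 5.98 h × 30 d = 304,980 Wh = 305 kWh
Total energy = 50.04 + 308.2 + 305 = 663.3 kWh
Cost = 663.3 kWh × €0.238 = €157.86 ≈ €158

€158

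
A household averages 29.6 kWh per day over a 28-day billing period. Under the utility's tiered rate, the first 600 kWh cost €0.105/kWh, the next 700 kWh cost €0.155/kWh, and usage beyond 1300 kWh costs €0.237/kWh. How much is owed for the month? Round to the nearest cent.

Usage = 29.6 kWh/day × 28 days = 828.8 kWh
First 600 kWh × €0.105 = €63.00
Next 228.8 kWh × €0.155 = €35.46
Remaining tier: 0 kWh (not reached)
Total = €98.46

€98.46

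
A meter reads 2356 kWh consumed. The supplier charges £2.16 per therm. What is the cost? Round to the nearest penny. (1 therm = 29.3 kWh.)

£173.68

2356 kWh × (0.03413 therm/kWh) = 80.41 therm
Cost = 80.41 therm × £2.16/therm = £173.68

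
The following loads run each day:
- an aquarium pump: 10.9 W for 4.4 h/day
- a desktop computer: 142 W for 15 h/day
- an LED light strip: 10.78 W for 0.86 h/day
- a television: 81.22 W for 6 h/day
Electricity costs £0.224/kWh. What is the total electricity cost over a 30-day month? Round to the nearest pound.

aquarium pump: 10.9 W × 4.4 h × 30 d = 1,439 Wh = 1.439 kWh
desktop computer: 142 W × 15 h × 30 d = 63,900 Wh = 63.9 kWh
LED light strip: 10.78 W × 0.86 h × 30 d = 278 Wh = 0.2781 kWh
television: 81.22 W × 6 h × 30 d = 14,620 Wh = 14.62 kWh
Total energy = 1.439 + 63.9 + 0.2781 + 14.62 = 80.24 kWh
Cost = 80.24 kWh × £0.224 = £17.97 ≈ £18

£18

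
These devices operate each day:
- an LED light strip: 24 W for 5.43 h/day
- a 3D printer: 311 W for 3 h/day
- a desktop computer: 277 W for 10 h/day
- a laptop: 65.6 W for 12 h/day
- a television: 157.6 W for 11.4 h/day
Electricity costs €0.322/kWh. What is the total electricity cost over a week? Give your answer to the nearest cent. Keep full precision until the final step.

LED light strip: 24 W × 5.43 h × 7 d = 912 Wh = 0.9122 kWh
3D printer: 311 W × 3 h × 7 d = 6,531 Wh = 6.531 kWh
desktop computer: 277 W × 10 h × 7 d = 19,390 Wh = 19.39 kWh
laptop: 65.6 W × 12 h × 7 d = 5,510 Wh = 5.51 kWh
television: 157.6 W × 11.4 h × 7 d = 12,576 Wh = 12.58 kWh
Total energy = 0.9122 + 6.531 + 19.39 + 5.51 + 12.58 = 44.92 kWh
Cost = 44.92 kWh × €0.322 = €14.46

€14.46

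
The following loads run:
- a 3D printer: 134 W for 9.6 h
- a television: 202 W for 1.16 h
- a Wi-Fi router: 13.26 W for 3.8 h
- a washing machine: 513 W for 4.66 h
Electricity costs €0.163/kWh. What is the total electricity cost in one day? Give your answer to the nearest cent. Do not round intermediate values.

€0.65

3D printer: 134 W × 9.6 h = 1,286 Wh = 1.286 kWh
television: 202 W × 1.16 h = 234 Wh = 0.2343 kWh
Wi-Fi router: 13.26 W × 3.8 h = 50 Wh = 0.05039 kWh
washing machine: 513 W × 4.66 h = 2,391 Wh = 2.391 kWh
Total energy = 1.286 + 0.2343 + 0.05039 + 2.391 = 3.962 kWh
Cost = 3.962 kWh × €0.163 = €0.65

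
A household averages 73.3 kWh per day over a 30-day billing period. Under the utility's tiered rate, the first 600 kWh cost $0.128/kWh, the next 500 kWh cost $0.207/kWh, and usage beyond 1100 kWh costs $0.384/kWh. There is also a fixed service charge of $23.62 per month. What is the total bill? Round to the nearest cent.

Usage = 73.3 kWh/day × 30 days = 2199 kWh
First 600 kWh × $0.128 = $76.80
Next 500 kWh × $0.207 = $103.50
Remaining 1099 kWh × $0.384 = $422.02
Energy charge = $602.32; + service $23.62 = $625.94

$625.94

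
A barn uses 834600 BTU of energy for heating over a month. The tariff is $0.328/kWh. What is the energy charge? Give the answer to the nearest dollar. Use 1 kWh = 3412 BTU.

$80

834600 BTU × (0.00029308 kWh/BTU) = 244.6 kWh
Cost = 244.6 kWh × $0.328/kWh = $80.23 ≈ $80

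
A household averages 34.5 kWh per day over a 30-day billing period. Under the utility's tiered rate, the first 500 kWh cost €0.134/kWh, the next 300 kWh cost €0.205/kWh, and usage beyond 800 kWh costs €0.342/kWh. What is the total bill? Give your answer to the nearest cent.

Usage = 34.5 kWh/day × 30 days = 1035 kWh
First 500 kWh × €0.134 = €67.00
Next 300 kWh × €0.205 = €61.50
Remaining 235 kWh × €0.342 = €80.37
Total = €208.87

€208.87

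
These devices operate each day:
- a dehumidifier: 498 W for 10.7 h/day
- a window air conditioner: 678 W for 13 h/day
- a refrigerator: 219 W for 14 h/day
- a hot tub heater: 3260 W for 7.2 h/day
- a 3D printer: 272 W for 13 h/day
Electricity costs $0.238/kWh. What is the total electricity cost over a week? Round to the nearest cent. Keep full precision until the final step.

$73.66

dehumidifier: 498 W × 10.7 h × 7 d = 37,300 Wh = 37.3 kWh
window air conditioner: 678 W × 13 h × 7 d = 61,698 Wh = 61.7 kWh
refrigerator: 219 W × 14 h × 7 d = 21,462 Wh = 21.46 kWh
hot tub heater: 3260 W × 7.2 h × 7 d = 164,304 Wh = 164.3 kWh
3D printer: 272 W × 13 h × 7 d = 24,752 Wh = 24.75 kWh
Total energy = 37.3 + 61.7 + 21.46 + 164.3 + 24.75 = 309.5 kWh
Cost = 309.5 kWh × $0.238 = $73.66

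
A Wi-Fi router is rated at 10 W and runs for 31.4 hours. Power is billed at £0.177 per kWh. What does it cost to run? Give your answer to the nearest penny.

Energy = 10 W × 31.4 h = 314 Wh = 0.314 kWh
Cost = 0.314 kWh × £0.177/kWh = £0.06

£0.06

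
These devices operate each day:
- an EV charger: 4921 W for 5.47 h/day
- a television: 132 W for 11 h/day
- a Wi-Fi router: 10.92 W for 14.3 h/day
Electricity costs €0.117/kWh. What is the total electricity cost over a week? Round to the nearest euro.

EV charger: 4921 W × 5.47 h × 7 d = 188,425 Wh = 188.4 kWh
television: 132 W × 11 h × 7 d = 10,164 Wh = 10.16 kWh
Wi-Fi router: 10.92 W × 14.3 h × 7 d = 1,093 Wh = 1.093 kWh
Total energy = 188.4 + 10.16 + 1.093 = 199.7 kWh
Cost = 199.7 kWh × €0.117 = €23.36 ≈ €23

€23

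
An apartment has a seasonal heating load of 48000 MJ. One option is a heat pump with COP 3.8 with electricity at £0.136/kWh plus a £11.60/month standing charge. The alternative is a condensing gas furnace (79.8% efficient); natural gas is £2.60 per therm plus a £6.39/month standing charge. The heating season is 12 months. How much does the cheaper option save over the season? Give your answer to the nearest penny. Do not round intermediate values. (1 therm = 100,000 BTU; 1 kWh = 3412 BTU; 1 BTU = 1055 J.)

£942.62

Heat load = 48000 MJ = 48,000,000,000 J / 1055 = 45,497,630 BTU
Gas: input = 45,497,630 / 0.798 = 57,014,574 BTU = 570.1 therm → 570.1 × £2.60 = £1,482.38; + 12 × £6.39 standing = £1,559.06
Heat pump: 45,497,630 BTU / 3412 = 13,330 kWh heat; / 3.8 = 3,509 kWh in → × £0.136 = £477.24; + 12 × £11.60 standing = £616.44
Difference = |£1,559.06 − £616.44| = £942.62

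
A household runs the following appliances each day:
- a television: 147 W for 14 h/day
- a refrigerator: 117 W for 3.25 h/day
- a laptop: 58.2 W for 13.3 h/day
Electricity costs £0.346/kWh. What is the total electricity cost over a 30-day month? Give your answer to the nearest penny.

television: 147 W × 14 h × 30 d = 61,740 Wh = 61.74 kWh
refrigerator: 117 W × 3.25 h × 30 d = 11,408 Wh = 11.41 kWh
laptop: 58.2 W × 13.3 h × 30 d = 23,222 Wh = 23.22 kWh
Total energy = 61.74 + 11.41 + 23.22 = 96.37 kWh
Cost = 96.37 kWh × £0.346 = £33.34

£33.34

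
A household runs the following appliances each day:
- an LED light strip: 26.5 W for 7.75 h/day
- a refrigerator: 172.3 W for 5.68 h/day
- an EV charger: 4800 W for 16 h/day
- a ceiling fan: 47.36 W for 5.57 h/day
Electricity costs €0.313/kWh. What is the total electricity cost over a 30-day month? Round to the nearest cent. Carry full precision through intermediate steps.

LED light strip: 26.5 W × 7.75 h × 30 d = 6,161 Wh = 6.161 kWh
refrigerator: 172.3 W × 5.68 h × 30 d = 29,360 Wh = 29.36 kWh
EV charger: 4800 W × 16 h × 30 d = 2,304,000 Wh = 2,304 kWh
ceiling fan: 47.36 W × 5.57 h × 30 d = 7,914 Wh = 7.914 kWh
Total energy = 6.161 + 29.36 + 2,304 + 7.914 = 2,347 kWh
Cost = 2,347 kWh × €0.313 = €734.75

€734.75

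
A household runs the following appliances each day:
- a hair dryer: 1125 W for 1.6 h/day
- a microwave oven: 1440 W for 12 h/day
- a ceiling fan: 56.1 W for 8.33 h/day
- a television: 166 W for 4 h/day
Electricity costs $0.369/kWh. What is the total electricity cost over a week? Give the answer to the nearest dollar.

hair dryer: 1125 W × 1.6 h × 7 d = 12,600 Wh = 12.6 kWh
microwave oven: 1440 W × 12 h × 7 d = 120,960 Wh = 121 kWh
ceiling fan: 56.1 W × 8.33 h × 7 d = 3,271 Wh = 3.271 kWh
television: 166 W × 4 h × 7 d = 4,648 Wh = 4.648 kWh
Total energy = 12.6 + 121 + 3.271 + 4.648 = 141.5 kWh
Cost = 141.5 kWh × $0.369 = $52.21 ≈ $52

$52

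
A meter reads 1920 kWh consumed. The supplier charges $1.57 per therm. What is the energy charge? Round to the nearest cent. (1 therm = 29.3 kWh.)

$102.88

1920 kWh × (0.03413 therm/kWh) = 65.53 therm
Cost = 65.53 therm × $1.57/therm = $102.88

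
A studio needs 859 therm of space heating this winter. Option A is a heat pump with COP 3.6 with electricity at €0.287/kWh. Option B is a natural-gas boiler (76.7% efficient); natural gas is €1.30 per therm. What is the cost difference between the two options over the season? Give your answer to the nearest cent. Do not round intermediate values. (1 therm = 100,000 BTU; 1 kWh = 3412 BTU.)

Heat load = 859 therm × 100,000 = 85,900,000 BTU
Gas: input = 85,900,000 / 0.767 = 111,994,785 BTU = 1,120 therm → 1,120 × €1.30 = €1,455.93
Heat pump: 85,900,000 BTU / 3412 = 25,180 kWh heat; / 3.6 = 6,993 kWh in → × €0.287 = €2,007.07
Difference = |€1,455.93 − €2,007.07| = €551.14

€551.14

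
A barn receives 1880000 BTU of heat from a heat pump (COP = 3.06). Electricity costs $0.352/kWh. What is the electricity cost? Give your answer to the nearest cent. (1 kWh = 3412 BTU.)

Heat delivered = 1,880,000 BTU / 3412 = 551 kWh
Electrical input = 551 kWh / 3.06 = 180.1 kWh
Cost = 180.1 × $0.352/kWh = $63.38

$63.38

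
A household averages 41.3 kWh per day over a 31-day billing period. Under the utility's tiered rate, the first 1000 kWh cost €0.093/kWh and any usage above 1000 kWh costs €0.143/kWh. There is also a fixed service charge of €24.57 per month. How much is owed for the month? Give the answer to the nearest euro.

Usage = 41.3 kWh/day × 31 days = 1280.3 kWh
First 1000 kWh × €0.093 = €93.00
Remaining 280.3 kWh × €0.143 = €40.08
Energy charge = €133.08; + service €24.57 = €157.65 ≈ €158

€158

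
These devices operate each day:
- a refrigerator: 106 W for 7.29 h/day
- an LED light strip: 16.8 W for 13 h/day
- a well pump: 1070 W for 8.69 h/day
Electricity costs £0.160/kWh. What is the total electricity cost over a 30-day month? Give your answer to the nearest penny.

£49.39

refrigerator: 106 W × 7.29 h × 30 d = 23,182 Wh = 23.18 kWh
LED light strip: 16.8 W × 13 h × 30 d = 6,552 Wh = 6.552 kWh
well pump: 1070 W × 8.69 h × 30 d = 278,949 Wh = 278.9 kWh
Total energy = 23.18 + 6.552 + 278.9 = 308.7 kWh
Cost = 308.7 kWh × £0.160 = £49.39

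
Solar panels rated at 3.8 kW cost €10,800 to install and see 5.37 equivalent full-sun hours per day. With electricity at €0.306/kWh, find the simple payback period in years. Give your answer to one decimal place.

4.7 years

Daily generation = 3.8 kW × 5.37 h = 20.41 kWh
Annual generation = 20.41 × 365 = 7448.2 kWh
Annual savings = 7448.2 × €0.306 = €2,279.15
Payback = €10,800 / €2,279.15 = 4.74 years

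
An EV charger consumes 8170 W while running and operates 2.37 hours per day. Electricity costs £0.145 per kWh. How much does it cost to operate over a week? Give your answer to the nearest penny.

Energy = 8170 W × 2.37 h/day × 7 days = 135,540 Wh = 135.5 kWh
Cost = 135.5 kWh × £0.145/kWh = £19.65

£19.65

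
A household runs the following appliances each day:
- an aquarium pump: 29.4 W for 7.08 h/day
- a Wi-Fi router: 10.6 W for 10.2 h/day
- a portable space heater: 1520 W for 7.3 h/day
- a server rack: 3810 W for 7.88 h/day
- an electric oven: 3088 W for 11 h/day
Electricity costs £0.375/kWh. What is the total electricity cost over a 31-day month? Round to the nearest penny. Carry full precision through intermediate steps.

aquarium pump: 29.4 W × 7.08 h × 31 d = 6,453 Wh = 6.453 kWh
Wi-Fi router: 10.6 W × 10.2 h × 31 d = 3,352 Wh = 3.352 kWh
portable space heater: 1520 W × 7.3 h × 31 d = 343,976 Wh = 344 kWh
server rack: 3810 W × 7.88 h × 31 d = 930,707 Wh = 930.7 kWh
electric oven: 3088 W × 11 h × 31 d = 1,053,008 Wh = 1,053 kWh
Total energy = 6.453 + 3.352 + 344 + 930.7 + 1,053 = 2,337 kWh
Cost = 2,337 kWh × £0.375 = £876.56

£876.56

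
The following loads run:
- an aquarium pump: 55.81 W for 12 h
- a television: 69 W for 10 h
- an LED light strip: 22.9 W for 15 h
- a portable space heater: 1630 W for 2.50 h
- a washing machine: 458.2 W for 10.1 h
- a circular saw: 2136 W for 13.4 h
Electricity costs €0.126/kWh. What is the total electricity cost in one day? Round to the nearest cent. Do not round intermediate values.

aquarium pump: 55.81 W × 12 h = 670 Wh = 0.6697 kWh
television: 69 W × 10 h = 690 Wh = 0.69 kWh
LED light strip: 22.9 W × 15 h = 344 Wh = 0.3435 kWh
portable space heater: 1630 W × 2.50 h = 4,075 Wh = 4.075 kWh
washing machine: 458.2 W × 10.1 h = 4,628 Wh = 4.628 kWh
circular saw: 2136 W × 13.4 h = 28,622 Wh = 28.62 kWh
Total energy = 0.6697 + 0.69 + 0.3435 + 4.075 + 4.628 + 28.62 = 39.03 kWh
Cost = 39.03 kWh × €0.126 = €4.92

€4.92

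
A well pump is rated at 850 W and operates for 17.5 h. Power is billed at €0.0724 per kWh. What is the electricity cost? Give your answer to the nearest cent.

€1.08

Energy = 850 W × 17.5 h = 14,875 Wh = 14.88 kWh
Cost = 14.88 kWh × €0.0724/kWh = €1.08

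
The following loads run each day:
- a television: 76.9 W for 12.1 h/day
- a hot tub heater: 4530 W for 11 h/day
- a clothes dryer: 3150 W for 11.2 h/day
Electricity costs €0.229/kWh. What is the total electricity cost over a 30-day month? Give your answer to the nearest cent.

€591.10

television: 76.9 W × 12.1 h × 30 d = 27,915 Wh = 27.91 kWh
hot tub heater: 4530 W × 11 h × 30 d = 1,494,900 Wh = 1,495 kWh
clothes dryer: 3150 W × 11.2 h × 30 d = 1,058,400 Wh = 1,058 kWh
Total energy = 27.91 + 1,495 + 1,058 = 2,581 kWh
Cost = 2,581 kWh × €0.229 = €591.10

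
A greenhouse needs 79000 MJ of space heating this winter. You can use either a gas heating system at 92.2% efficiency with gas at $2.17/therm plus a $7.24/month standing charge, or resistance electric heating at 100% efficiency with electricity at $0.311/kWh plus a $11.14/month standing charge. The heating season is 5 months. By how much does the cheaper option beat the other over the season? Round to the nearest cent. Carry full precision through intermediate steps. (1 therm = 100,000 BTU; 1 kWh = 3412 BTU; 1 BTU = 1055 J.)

$5082.47

Heat load = 79000 MJ = 79,000,000,000 J / 1055 = 74,881,517 BTU
Gas: input = 74,881,517 / 0.922 = 81,216,395 BTU = 812.2 therm → 812.2 × $2.17 = $1,762.40; + 5 × $7.24 standing = $1,798.60
Electric: 74,881,517 BTU / 3412 = 21,950 kWh → × $0.311 = $6,825.37; + 5 × $11.14 standing = $6,881.07
Difference = |$1,798.60 − $6,881.07| = $5,082.47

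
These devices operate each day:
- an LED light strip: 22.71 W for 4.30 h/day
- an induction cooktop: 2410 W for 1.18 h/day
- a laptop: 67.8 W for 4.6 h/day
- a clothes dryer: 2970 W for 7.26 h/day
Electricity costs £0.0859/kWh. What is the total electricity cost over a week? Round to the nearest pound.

LED light strip: 22.71 W × 4.30 h × 7 d = 684 Wh = 0.6836 kWh
induction cooktop: 2410 W × 1.18 h × 7 d = 19,907 Wh = 19.91 kWh
laptop: 67.8 W × 4.6 h × 7 d = 2,183 Wh = 2.183 kWh
clothes dryer: 2970 W × 7.26 h × 7 d = 150,935 Wh = 150.9 kWh
Total energy = 0.6836 + 19.91 + 2.183 + 150.9 = 173.7 kWh
Cost = 173.7 kWh × £0.0859 = £14.92 ≈ £15

£15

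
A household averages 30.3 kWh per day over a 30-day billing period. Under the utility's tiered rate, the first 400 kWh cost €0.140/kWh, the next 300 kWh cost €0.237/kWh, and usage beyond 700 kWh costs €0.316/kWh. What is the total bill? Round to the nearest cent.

Usage = 30.3 kWh/day × 30 days = 909 kWh
First 400 kWh × €0.140 = €56.00
Next 300 kWh × €0.237 = €71.10
Remaining 209 kWh × €0.316 = €66.04
Total = €193.14

€193.14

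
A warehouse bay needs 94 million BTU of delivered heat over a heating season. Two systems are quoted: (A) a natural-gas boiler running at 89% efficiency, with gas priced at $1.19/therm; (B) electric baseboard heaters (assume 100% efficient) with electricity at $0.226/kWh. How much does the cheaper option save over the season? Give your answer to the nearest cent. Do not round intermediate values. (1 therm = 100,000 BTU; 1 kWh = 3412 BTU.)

Heat load = 94 × 10⁶ BTU = 94,000,000 BTU
Gas: input = 94,000,000 / 0.89 = 105,617,978 BTU = 1,056 therm → 1,056 × $1.19 = $1,256.85
Electric: 94,000,000 BTU / 3412 = 27,550 kWh → × $0.226 = $6,226.26
Difference = |$1,256.85 − $6,226.26| = $4,969.41

$4969.41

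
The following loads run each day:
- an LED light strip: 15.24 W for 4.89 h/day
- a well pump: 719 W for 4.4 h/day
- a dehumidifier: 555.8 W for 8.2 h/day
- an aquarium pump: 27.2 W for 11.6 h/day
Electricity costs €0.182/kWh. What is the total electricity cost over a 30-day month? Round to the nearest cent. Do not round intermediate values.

€44.29

LED light strip: 15.24 W × 4.89 h × 30 d = 2,236 Wh = 2.236 kWh
well pump: 719 W × 4.4 h × 30 d = 94,908 Wh = 94.91 kWh
dehumidifier: 555.8 W × 8.2 h × 30 d = 136,727 Wh = 136.7 kWh
aquarium pump: 27.2 W × 11.6 h × 30 d = 9,466 Wh = 9.466 kWh
Total energy = 2.236 + 94.91 + 136.7 + 9.466 = 243.3 kWh
Cost = 243.3 kWh × €0.182 = €44.29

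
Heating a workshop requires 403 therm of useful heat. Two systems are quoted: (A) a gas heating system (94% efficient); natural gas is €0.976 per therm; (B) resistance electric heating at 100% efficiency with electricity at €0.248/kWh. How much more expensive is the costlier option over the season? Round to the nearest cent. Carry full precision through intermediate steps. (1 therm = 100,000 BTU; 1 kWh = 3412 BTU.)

Heat load = 403 therm × 100,000 = 40,300,000 BTU
Gas: input = 40,300,000 / 0.94 = 42,872,340 BTU = 428.7 therm → 428.7 × €0.976 = €418.43
Electric: 40,300,000 BTU / 3412 = 11,810 kWh → × €0.248 = €2,929.19
Difference = |€418.43 − €2,929.19| = €2,510.76

€2510.76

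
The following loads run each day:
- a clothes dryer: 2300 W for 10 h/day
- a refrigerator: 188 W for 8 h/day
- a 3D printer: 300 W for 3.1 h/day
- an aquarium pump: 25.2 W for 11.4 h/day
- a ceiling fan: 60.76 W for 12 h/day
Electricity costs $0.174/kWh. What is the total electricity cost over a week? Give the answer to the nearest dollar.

clothes dryer: 2300 W × 10 h × 7 d = 161,000 Wh = 161 kWh
refrigerator: 188 W × 8 h × 7 d = 10,528 Wh = 10.53 kWh
3D printer: 300 W × 3.1 h × 7 d = 6,510 Wh = 6.51 kWh
aquarium pump: 25.2 W × 11.4 h × 7 d = 2,011 Wh = 2.011 kWh
ceiling fan: 60.76 W × 12 h × 7 d = 5,104 Wh = 5.104 kWh
Total energy = 161 + 10.53 + 6.51 + 2.011 + 5.104 = 185.2 kWh
Cost = 185.2 kWh × $0.174 = $32.22 ≈ $32

$32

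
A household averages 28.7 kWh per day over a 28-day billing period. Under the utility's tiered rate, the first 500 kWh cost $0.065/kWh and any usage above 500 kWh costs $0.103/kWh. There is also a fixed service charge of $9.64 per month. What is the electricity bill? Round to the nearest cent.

Usage = 28.7 kWh/day × 28 days = 803.6 kWh
First 500 kWh × $0.065 = $32.50
Remaining 303.6 kWh × $0.103 = $31.27
Energy charge = $63.77; + service $9.64 = $73.41

$73.41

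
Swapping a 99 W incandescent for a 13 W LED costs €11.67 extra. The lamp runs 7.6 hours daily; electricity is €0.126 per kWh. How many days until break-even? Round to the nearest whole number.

Power saved = 99 − 13 = 86 W
Daily energy saved = 86 W × 7.6 h = 653.6 Wh = 0.6536 kWh
Daily savings = 0.6536 × €0.126 = €0.0824
Payback = €11.67 / €0.0824 per day = 141.7 days

142 days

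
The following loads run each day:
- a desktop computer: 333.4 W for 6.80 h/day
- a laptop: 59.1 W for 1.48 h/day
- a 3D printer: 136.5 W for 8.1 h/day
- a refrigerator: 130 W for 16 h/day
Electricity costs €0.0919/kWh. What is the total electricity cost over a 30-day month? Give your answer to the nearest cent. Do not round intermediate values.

€15.27

desktop computer: 333.4 W × 6.80 h × 30 d = 68,014 Wh = 68.01 kWh
laptop: 59.1 W × 1.48 h × 30 d = 2,624 Wh = 2.624 kWh
3D printer: 136.5 W × 8.1 h × 30 d = 33,169 Wh = 33.17 kWh
refrigerator: 130 W × 16 h × 30 d = 62,400 Wh = 62.4 kWh
Total energy = 68.01 + 2.624 + 33.17 + 62.4 = 166.2 kWh
Cost = 166.2 kWh × €0.0919 = €15.27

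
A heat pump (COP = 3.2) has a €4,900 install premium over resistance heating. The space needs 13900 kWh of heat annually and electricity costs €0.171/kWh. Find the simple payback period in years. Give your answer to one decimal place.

3.0 years

Resistance: 13900 kWh × €0.171 = €2,376.90/yr
Heat pump: 13900 / 3.2 = 4344 kWh in → × €0.171 = €742.78/yr
Annual savings = €1,634.12
Payback = €4,900 / €1,634.12 = 3 years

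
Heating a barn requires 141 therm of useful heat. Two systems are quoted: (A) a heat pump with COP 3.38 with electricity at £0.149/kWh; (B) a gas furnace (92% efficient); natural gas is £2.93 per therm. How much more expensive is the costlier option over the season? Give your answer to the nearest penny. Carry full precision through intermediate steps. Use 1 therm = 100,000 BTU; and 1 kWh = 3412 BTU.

£266.88

Heat load = 141 therm × 100,000 = 14,100,000 BTU
Gas: input = 14,100,000 / 0.92 = 15,326,087 BTU = 153.3 therm → 153.3 × £2.93 = £449.05
Heat pump: 14,100,000 BTU / 3412 = 4,132 kWh heat; / 3.38 = 1,223 kWh in → × £0.149 = £182.17
Difference = |£449.05 − £182.17| = £266.88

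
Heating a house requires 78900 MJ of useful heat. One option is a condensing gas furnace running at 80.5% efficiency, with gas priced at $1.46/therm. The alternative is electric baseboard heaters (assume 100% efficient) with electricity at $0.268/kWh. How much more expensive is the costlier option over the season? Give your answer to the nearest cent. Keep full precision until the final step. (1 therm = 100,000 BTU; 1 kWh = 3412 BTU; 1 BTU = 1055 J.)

$4517.84

Heat load = 78900 MJ = 78,900,000,000 J / 1055 = 74,786,730 BTU
Gas: input = 74,786,730 / 0.805 = 92,902,770 BTU = 929 therm → 929 × $1.46 = $1,356.38
Electric: 74,786,730 BTU / 3412 = 21,920 kWh → × $0.268 = $5,874.22
Difference = |$1,356.38 − $5,874.22| = $4,517.84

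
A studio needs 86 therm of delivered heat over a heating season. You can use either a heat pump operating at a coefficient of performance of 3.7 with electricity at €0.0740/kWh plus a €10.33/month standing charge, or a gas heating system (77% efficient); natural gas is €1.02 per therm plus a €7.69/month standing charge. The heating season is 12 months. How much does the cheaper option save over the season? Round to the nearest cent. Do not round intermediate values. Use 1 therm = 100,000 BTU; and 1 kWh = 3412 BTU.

€31.83

Heat load = 86 therm × 100,000 = 8,600,000 BTU
Gas: input = 8,600,000 / 0.77 = 11,168,831 BTU = 111.7 therm → 111.7 × €1.02 = €113.92; + 12 × €7.69 standing = €206.20
Heat pump: 8,600,000 BTU / 3412 = 2,521 kWh heat; / 3.7 = 681.2 kWh in → × €0.0740 = €50.41; + 12 × €10.33 standing = €174.37
Difference = |€206.20 − €174.37| = €31.83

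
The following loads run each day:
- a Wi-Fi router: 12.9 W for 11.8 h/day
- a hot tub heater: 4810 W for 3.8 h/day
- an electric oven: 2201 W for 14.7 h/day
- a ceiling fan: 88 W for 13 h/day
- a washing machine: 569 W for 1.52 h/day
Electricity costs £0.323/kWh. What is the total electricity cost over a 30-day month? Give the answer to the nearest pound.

£512

Wi-Fi router: 12.9 W × 11.8 h × 30 d = 4,567 Wh = 4.567 kWh
hot tub heater: 4810 W × 3.8 h × 30 d = 548,340 Wh = 548.3 kWh
electric oven: 2201 W × 14.7 h × 30 d = 970,641 Wh = 970.6 kWh
ceiling fan: 88 W × 13 h × 30 d = 34,320 Wh = 34.32 kWh
washing machine: 569 W × 1.52 h × 30 d = 25,946 Wh = 25.95 kWh
Total energy = 4.567 + 548.3 + 970.6 + 34.32 + 25.95 = 1,584 kWh
Cost = 1,584 kWh × £0.323 = £511.57 ≈ £512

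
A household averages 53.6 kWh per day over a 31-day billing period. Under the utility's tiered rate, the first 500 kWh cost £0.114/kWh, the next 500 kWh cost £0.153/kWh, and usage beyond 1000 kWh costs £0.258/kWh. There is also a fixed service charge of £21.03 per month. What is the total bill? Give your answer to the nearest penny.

£325.22

Usage = 53.6 kWh/day × 31 days = 1661.6 kWh
First 500 kWh × £0.114 = £57.00
Next 500 kWh × £0.153 = £76.50
Remaining 661.6 kWh × £0.258 = £170.69
Energy charge = £304.19; + service £21.03 = £325.22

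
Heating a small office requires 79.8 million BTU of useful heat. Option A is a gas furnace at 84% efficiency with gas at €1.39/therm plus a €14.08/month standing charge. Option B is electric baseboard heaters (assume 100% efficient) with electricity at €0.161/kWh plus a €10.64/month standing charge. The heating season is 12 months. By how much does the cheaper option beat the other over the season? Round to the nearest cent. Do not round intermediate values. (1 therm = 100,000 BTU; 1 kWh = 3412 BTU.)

€2403.69

Heat load = 79.8 × 10⁶ BTU = 79,800,000 BTU
Gas: input = 79,800,000 / 0.84 = 95,000,000 BTU = 950 therm → 950 × €1.39 = €1,320.50; + 12 × €14.08 standing = €1,489.46
Electric: 79,800,000 BTU / 3412 = 23,390 kWh → × €0.161 = €3,765.47; + 12 × €10.64 standing = €3,893.15
Difference = |€1,489.46 − €3,893.15| = €2,403.69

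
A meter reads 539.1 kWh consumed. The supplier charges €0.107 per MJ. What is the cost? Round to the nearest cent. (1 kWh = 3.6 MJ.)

539.1 kWh × (3.6 MJ/kWh) = 1,941 MJ
Cost = 1,941 MJ × €0.107/MJ = €207.66

€207.66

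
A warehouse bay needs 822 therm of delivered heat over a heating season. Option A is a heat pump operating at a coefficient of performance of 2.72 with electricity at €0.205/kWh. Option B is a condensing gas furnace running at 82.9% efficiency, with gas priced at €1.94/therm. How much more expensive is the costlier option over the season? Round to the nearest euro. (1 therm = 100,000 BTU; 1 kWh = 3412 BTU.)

Heat load = 822 therm × 100,000 = 82,200,000 BTU
Gas: input = 82,200,000 / 0.829 = 99,155,609 BTU = 991.6 therm → 991.6 × €1.94 = €1,923.62
Heat pump: 82,200,000 BTU / 3412 = 24,090 kWh heat; / 2.72 = 8,857 kWh in → × €0.205 = €1,815.72
Difference = |€1,923.62 − €1,815.72| = €107.90 ≈ €108

€108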